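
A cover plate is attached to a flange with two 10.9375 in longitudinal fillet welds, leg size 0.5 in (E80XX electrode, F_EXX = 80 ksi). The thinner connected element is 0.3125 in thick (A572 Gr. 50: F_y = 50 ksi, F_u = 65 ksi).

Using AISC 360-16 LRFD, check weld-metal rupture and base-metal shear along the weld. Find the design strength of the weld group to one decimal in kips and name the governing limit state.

200.0 kips (base-metal shear governs)

Weld metal: throat = 0.707×0.5 = 0.3535 in, L = 2×10.9375 = 21.875 in. φR_n = 0.75 × 0.6 × 80 × 0.3535 × 21.875 = 278.4 kips.
Base metal shear (0.3125 in plate): yield φR_n = 1.0×0.6×50×0.3125×21.875 = 205.1 kips; rupture φR_n = 0.75×0.6×65×0.3125×21.875 = 200.0 kips; take 200.0 kips (rupture).
Governing: min(278.4, 200.0) = 200.0 kips → base-metal shear.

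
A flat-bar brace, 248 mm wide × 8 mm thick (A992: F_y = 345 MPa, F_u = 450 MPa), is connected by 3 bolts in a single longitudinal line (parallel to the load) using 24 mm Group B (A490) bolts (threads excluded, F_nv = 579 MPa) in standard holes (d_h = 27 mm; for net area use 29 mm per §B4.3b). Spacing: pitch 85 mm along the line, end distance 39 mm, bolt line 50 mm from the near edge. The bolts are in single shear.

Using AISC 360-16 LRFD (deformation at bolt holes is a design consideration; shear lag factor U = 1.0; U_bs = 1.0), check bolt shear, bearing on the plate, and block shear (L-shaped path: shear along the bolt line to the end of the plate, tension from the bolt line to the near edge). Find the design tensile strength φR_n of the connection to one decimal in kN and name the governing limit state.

317.0 kN (block shear governs)

Bolt shear: A_b = π(24)²/4 = 452.39 mm². φR_n = 0.75 × 579 × 452.39 × 3 × 1 = 589.4 kN.
Bearing (8 mm plate, F_u = 450 MPa): end bolts L_c = 39 − 27/2 = 25.5, R_n = min(1.2×25.5×8×450, 2.4×24×8×450) = 110.16 kN/bolt; interior L_c = 85 − 27 = 58, R_n = 207.36 kN/bolt. φR_n = 0.75 × (1×110.16 + 2×207.36) = 393.7 kN.
Block shear: shear path 1×[39+2×85] = 1×209 mm, A_gv = 1672, A_nv = 1×(209 − 2.5×29)×8 = 1092 mm²; tension to near edge: (50 − 0.5×29)×8 = 284 mm². R_n = min(0.6×450×1092, 0.6×345×1672) + 1.0×450×284 = min(294.84, 346.1) + 127.8 = 422.64 kN. φR_n = 0.75 × 422.64 = 317.0 kN.
Governing: min(589.4, 393.7, 317.0) = 317.0 kN → block shear.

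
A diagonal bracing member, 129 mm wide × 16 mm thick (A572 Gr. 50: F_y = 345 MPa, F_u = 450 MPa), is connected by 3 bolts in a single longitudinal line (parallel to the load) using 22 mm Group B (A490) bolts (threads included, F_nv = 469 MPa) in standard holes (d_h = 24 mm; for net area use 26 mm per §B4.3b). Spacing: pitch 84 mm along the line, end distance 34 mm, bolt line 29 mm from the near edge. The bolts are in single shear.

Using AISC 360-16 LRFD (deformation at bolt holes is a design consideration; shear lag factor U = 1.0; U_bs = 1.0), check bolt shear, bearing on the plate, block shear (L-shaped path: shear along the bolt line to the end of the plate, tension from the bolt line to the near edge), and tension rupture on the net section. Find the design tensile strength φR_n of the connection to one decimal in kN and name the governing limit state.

401.1 kN (bolt shear governs)

Bolt shear: A_b = π(22)²/4 = 380.13 mm². φR_n = 0.75 × 469 × 380.13 × 3 × 1 = 401.1 kN.
Bearing (16 mm plate, F_u = 450 MPa): end bolts L_c = 34 − 24/2 = 22, R_n = min(1.2×22×16×450, 2.4×22×16×450) = 190.08 kN/bolt; interior L_c = 84 − 24 = 60, R_n = 380.16 kN/bolt. φR_n = 0.75 × (1×190.08 + 2×380.16) = 712.8 kN.
Block shear: shear path 1×[34+2×84] = 1×202 mm, A_gv = 3232, A_nv = 1×(202 − 2.5×26)×16 = 2192 mm²; tension to near edge: (29 − 0.5×26)×16 = 256 mm². R_n = min(0.6×450×2192, 0.6×345×3232) + 1.0×450×256 = min(591.84, 669.02) + 115.2 = 707.04 kN. φR_n = 0.75 × 707.04 = 530.3 kN.
Tension rupture (net): A_n = (129 − 1×26)×16 = 1648 mm² (U = 1.0, A_e = A_n). φR_n = 0.75 × 450 × 1648 = 556.2 kN.
Governing: min(401.1, 712.8, 530.3, 556.2) = 401.1 kN → bolt shear.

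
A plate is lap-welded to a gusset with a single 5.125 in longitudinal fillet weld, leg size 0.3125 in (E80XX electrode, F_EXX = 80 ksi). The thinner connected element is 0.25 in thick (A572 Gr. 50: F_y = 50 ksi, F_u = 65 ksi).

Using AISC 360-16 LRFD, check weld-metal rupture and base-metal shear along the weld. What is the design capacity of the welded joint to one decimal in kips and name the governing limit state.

37.5 kips (base-metal shear governs)

Weld metal: throat = 0.707×0.3125 = 0.22094 in, L = 5.125 in. φR_n = 0.75 × 0.6 × 80 × 0.22094 × 5.125 = 40.8 kips.
Base metal shear (0.25 in plate): yield φR_n = 1.0×0.6×50×0.25×5.125 = 38.4 kips; rupture φR_n = 0.75×0.6×65×0.25×5.125 = 37.5 kips; take 37.5 kips (rupture).
Governing: min(40.8, 37.5) = 37.5 kips → base-metal shear.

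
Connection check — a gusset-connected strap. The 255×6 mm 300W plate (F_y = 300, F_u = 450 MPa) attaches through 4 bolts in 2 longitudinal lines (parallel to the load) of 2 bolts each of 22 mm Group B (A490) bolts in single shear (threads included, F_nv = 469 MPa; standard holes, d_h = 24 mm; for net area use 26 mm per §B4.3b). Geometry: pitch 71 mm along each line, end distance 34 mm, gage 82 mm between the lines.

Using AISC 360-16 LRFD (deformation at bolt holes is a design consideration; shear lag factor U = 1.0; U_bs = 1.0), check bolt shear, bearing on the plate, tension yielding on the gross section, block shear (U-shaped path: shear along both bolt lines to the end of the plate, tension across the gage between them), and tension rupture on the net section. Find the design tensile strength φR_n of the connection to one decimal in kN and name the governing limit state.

Bolt shear: A_b = π(22)²/4 = 380.13 mm². φR_n = 0.75 × 469 × 380.13 × 4 × 1 = 534.8 kN.
Bearing (6 mm plate, F_u = 450 MPa): end bolts L_c = 34 − 24/2 = 22, R_n = min(1.2×22×6×450, 2.4×22×6×450) = 71.28 kN/bolt; interior L_c = 71 − 24 = 47, R_n = 142.56 kN/bolt. φR_n = 0.75 × (2×71.28 + 2×142.56) = 320.8 kN.
Tension yield (gross): A_g = 255×6 = 1530 mm². φR_n = 0.90 × 300 × 1530 = 413.1 kN.
Block shear: shear path 2×[34+1×71] = 2×105 mm, A_gv = 1260, A_nv = 2×(105 − 1.5×26)×6 = 792 mm²; tension across gage: (82 − 1×26)×6 = 336 mm². R_n = min(0.6×450×792, 0.6×300×1260) + 1.0×450×336 = min(213.84, 226.8) + 151.2 = 365.04 kN. φR_n = 0.75 × 365.04 = 273.8 kN.
Tension rupture (net): A_n = (255 − 2×26)×6 = 1218 mm² (U = 1.0, A_e = A_n). φR_n = 0.75 × 450 × 1218 = 411.1 kN.
Governing: min(534.8, 320.8, 413.1, 273.8, 411.1) = 273.8 kN → block shear.

273.8 kN (block shear governs)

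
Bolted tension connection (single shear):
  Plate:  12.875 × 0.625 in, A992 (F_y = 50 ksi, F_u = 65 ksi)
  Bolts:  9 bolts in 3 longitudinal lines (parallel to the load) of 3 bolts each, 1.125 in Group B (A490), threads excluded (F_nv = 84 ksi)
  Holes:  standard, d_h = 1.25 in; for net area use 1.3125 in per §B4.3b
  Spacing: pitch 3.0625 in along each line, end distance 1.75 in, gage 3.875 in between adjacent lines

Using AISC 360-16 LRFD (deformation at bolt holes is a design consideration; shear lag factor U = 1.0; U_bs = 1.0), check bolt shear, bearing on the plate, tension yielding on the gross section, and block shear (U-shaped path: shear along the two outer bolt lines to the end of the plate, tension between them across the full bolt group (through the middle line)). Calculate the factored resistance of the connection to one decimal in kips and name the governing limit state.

324.1 kips (block shear governs)

Bolt shear: A_b = π(1.125)²/4 = 0.99402 in². φR_n = 0.75 × 84 × 0.99402 × 9 × 1 = 563.6 kips.
Bearing (0.625 in plate, F_u = 65 ksi): end bolts L_c = 1.75 − 1.25/2 = 1.125, R_n = min(1.2×1.125×0.625×65, 2.4×1.125×0.625×65) = 54.844 kips/bolt; interior L_c = 3.0625 − 1.25 = 1.8125, R_n = 88.359 kips/bolt. φR_n = 0.75 × (3×54.844 + 6×88.359) = 521.0 kips.
Tension yield (gross): A_g = 12.875×0.625 = 8.0469 in². φR_n = 0.90 × 50 × 8.0469 = 362.1 kips.
Block shear: shear path 2×[1.75+2×3.0625] = 2×7.875 in, A_gv = 9.8438, A_nv = 2×(7.875 − 2.5×1.3125)×0.625 = 5.7422 in²; tension across gage: (7.75 − 2×1.3125)×0.625 = 3.2031 in². R_n = min(0.6×65×5.7422, 0.6×50×9.8438) + 1.0×65×3.2031 = min(223.95, 295.31) + 208.2 = 432.15 kips. φR_n = 0.75 × 432.15 = 324.1 kips.
Governing: min(563.6, 521.0, 362.1, 324.1) = 324.1 kips → block shear.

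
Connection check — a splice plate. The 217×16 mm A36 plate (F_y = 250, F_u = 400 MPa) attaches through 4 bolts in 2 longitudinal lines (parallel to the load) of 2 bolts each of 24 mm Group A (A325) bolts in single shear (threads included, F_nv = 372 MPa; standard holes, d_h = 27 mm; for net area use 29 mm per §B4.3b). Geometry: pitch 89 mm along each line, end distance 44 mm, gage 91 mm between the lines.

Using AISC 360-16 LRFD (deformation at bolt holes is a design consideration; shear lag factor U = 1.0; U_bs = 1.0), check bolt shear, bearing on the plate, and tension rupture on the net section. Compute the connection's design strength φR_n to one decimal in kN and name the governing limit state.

504.9 kN (bolt shear governs)

Bolt shear: A_b = π(24)²/4 = 452.39 mm². φR_n = 0.75 × 372 × 452.39 × 4 × 1 = 504.9 kN.
Bearing (16 mm plate, F_u = 400 MPa): end bolts L_c = 44 − 27/2 = 30.5, R_n = min(1.2×30.5×16×400, 2.4×24×16×400) = 234.24 kN/bolt; interior L_c = 89 − 27 = 62, R_n = 368.64 kN/bolt. φR_n = 0.75 × (2×234.24 + 2×368.64) = 904.3 kN.
Tension rupture (net): A_n = (217 − 2×29)×16 = 2544 mm² (U = 1.0, A_e = A_n). φR_n = 0.75 × 400 × 2544 = 763.2 kN.
Governing: min(504.9, 904.3, 763.2) = 504.9 kN → bolt shear.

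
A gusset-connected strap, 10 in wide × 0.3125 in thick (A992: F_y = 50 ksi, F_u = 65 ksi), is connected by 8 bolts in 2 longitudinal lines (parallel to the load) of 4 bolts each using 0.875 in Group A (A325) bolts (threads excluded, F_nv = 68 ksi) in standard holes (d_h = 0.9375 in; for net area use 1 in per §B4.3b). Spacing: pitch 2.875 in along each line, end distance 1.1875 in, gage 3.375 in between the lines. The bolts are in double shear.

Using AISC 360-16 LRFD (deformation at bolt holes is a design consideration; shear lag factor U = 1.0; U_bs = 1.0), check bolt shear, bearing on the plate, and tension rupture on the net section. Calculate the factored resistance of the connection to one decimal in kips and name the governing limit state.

121.9 kips (net-section rupture governs)

Bolt shear: A_b = π(0.875)²/4 = 0.60132 in². φR_n = 0.75 × 68 × 0.60132 × 8 × 2 = 490.7 kips.
Bearing (0.3125 in plate, F_u = 65 ksi): end bolts L_c = 1.1875 − 0.9375/2 = 0.71875, R_n = min(1.2×0.71875×0.3125×65, 2.4×0.875×0.3125×65) = 17.52 kips/bolt; interior L_c = 2.875 − 0.9375 = 1.9375, R_n = 42.656 kips/bolt. φR_n = 0.75 × (2×17.52 + 6×42.656) = 218.2 kips.
Tension rupture (net): A_n = (10 − 2×1)×0.3125 = 2.5 in² (U = 1.0, A_e = A_n). φR_n = 0.75 × 65 × 2.5 = 121.9 kips.
Governing: min(490.7, 218.2, 121.9) = 121.9 kips → net-section rupture.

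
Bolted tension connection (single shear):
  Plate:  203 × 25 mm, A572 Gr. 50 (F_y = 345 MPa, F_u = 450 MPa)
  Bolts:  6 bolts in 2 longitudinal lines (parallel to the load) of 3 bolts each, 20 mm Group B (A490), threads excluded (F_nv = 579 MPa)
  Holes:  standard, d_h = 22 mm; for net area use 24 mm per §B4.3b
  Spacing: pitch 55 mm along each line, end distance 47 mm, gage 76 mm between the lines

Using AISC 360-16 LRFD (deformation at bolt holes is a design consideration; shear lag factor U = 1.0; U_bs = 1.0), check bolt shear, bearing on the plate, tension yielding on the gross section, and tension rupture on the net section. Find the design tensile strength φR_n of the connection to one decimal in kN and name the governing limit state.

Bolt shear: A_b = π(20)²/4 = 314.16 mm². φR_n = 0.75 × 579 × 314.16 × 6 × 1 = 818.5 kN.
Bearing (25 mm plate, F_u = 450 MPa): end bolts L_c = 47 − 22/2 = 36, R_n = min(1.2×36×25×450, 2.4×20×25×450) = 486 kN/bolt; interior L_c = 55 − 22 = 33, R_n = 445.5 kN/bolt. φR_n = 0.75 × (2×486 + 4×445.5) = 2065.5 kN.
Tension yield (gross): A_g = 203×25 = 5075 mm². φR_n = 0.90 × 345 × 5075 = 1575.8 kN.
Tension rupture (net): A_n = (203 − 2×24)×25 = 3875 mm² (U = 1.0, A_e = A_n). φR_n = 0.75 × 450 × 3875 = 1307.8 kN.
Governing: min(818.5, 2065.5, 1575.8, 1307.8) = 818.5 kN → bolt shear.

818.5 kN (bolt shear governs)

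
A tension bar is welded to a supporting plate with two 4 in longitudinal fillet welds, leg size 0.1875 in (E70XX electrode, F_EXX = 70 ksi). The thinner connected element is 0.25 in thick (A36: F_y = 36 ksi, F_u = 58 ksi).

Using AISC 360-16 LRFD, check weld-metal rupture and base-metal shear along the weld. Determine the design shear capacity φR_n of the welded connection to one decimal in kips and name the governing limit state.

Weld metal: throat = 0.707×0.1875 = 0.13256 in, L = 2×4 = 8 in. φR_n = 0.75 × 0.6 × 70 × 0.13256 × 8 = 33.4 kips.
Base metal shear (0.25 in plate): yield φR_n = 1.0×0.6×36×0.25×8 = 43.2 kips; rupture φR_n = 0.75×0.6×58×0.25×8 = 52.2 kips; take 43.2 kips (yield).
Governing: min(33.4, 43.2) = 33.4 kips → weld metal.

33.4 kips (weld metal governs)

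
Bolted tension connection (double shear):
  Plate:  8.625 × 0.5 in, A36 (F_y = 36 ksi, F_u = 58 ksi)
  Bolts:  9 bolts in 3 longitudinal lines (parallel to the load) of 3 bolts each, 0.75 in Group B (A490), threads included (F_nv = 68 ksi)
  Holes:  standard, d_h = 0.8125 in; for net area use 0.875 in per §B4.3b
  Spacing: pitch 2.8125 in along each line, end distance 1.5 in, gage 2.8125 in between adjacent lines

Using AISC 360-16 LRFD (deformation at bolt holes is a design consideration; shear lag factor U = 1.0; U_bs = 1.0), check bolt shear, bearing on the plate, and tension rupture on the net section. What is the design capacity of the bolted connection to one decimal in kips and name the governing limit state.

Bolt shear: A_b = π(0.75)²/4 = 0.44179 in². φR_n = 0.75 × 68 × 0.44179 × 9 × 2 = 405.6 kips.
Bearing (0.5 in plate, F_u = 58 ksi): end bolts L_c = 1.5 − 0.8125/2 = 1.09375, R_n = min(1.2×1.09375×0.5×58, 2.4×0.75×0.5×58) = 38.063 kips/bolt; interior L_c = 2.8125 − 0.8125 = 2, R_n = 52.2 kips/bolt. φR_n = 0.75 × (3×38.063 + 6×52.2) = 320.5 kips.
Tension rupture (net): A_n = (8.625 − 3×0.875)×0.5 = 3 in² (U = 1.0, A_e = A_n). φR_n = 0.75 × 58 × 3 = 130.5 kips.
Governing: min(405.6, 320.5, 130.5) = 130.5 kips → net-section rupture.

130.5 kips (net-section rupture governs)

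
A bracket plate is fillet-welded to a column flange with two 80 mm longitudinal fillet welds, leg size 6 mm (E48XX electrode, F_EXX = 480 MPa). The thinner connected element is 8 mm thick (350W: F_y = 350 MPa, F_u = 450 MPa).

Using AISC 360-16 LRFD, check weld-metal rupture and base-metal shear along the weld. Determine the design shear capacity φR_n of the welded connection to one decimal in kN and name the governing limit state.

Weld metal: throat = 0.707×6 = 4.242 mm, L = 2×80 = 160 mm. φR_n = 0.75 × 0.6 × 480 × 4.242 × 160 = 146.6 kN.
Base metal shear (8 mm plate): yield φR_n = 1.0×0.6×350×8×160 = 268.8 kN; rupture φR_n = 0.75×0.6×450×8×160 = 259.2 kN; take 259.2 kN (rupture).
Governing: min(146.6, 259.2) = 146.6 kN → weld metal.

146.6 kN (weld metal governs)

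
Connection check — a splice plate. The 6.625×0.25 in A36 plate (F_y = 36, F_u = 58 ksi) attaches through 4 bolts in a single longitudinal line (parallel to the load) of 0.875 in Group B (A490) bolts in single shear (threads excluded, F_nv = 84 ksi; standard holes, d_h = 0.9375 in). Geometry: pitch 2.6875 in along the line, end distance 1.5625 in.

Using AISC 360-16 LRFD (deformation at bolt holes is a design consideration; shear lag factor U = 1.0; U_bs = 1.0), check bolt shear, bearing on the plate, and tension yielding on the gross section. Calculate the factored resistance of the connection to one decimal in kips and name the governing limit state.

53.7 kips (gross-section yield governs)

Bolt shear: A_b = π(0.875)²/4 = 0.60132 in². φR_n = 0.75 × 84 × 0.60132 × 4 × 1 = 151.5 kips.
Bearing (0.25 in plate, F_u = 58 ksi): end bolts L_c = 1.5625 − 0.9375/2 = 1.09375, R_n = min(1.2×1.09375×0.25×58, 2.4×0.875×0.25×58) = 19.031 kips/bolt; interior L_c = 2.6875 − 0.9375 = 1.75, R_n = 30.45 kips/bolt. φR_n = 0.75 × (1×19.031 + 3×30.45) = 82.8 kips.
Tension yield (gross): A_g = 6.625×0.25 = 1.6563 in². φR_n = 0.90 × 36 × 1.6563 = 53.7 kips.
Governing: min(151.5, 82.8, 53.7) = 53.7 kips → gross-section yield.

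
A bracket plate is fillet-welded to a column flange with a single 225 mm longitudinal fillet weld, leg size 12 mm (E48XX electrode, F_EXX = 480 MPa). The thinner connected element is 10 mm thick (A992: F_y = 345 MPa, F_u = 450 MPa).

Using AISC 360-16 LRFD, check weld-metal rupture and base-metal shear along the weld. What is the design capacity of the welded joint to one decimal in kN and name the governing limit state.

Weld metal: throat = 0.707×12 = 8.484 mm, L = 225 mm. φR_n = 0.75 × 0.6 × 480 × 8.484 × 225 = 412.3 kN.
Base metal shear (10 mm plate): yield φR_n = 1.0×0.6×345×10×225 = 465.8 kN; rupture φR_n = 0.75×0.6×450×10×225 = 455.6 kN; take 455.6 kN (rupture).
Governing: min(412.3, 455.6) = 412.3 kN → weld metal.

412.3 kN (weld metal governs)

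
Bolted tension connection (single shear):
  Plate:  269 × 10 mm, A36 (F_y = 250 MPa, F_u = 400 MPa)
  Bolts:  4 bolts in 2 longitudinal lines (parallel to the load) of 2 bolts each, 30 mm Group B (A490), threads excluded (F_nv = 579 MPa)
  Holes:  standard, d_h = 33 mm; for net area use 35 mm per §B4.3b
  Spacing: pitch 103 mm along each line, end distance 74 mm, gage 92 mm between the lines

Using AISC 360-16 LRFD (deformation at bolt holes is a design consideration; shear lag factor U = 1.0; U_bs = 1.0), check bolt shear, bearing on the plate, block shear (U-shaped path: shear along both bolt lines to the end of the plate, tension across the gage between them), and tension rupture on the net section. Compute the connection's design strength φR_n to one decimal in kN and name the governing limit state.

569.3 kN (block shear governs)

Bolt shear: A_b = π(30)²/4 = 706.86 mm². φR_n = 0.75 × 579 × 706.86 × 4 × 1 = 1227.8 kN.
Bearing (10 mm plate, F_u = 400 MPa): end bolts L_c = 74 − 33/2 = 57.5, R_n = min(1.2×57.5×10×400, 2.4×30×10×400) = 276 kN/bolt; interior L_c = 103 − 33 = 70, R_n = 288 kN/bolt. φR_n = 0.75 × (2×276 + 2×288) = 846.0 kN.
Block shear: shear path 2×[74+1×103] = 2×177 mm, A_gv = 3540, A_nv = 2×(177 − 1.5×35)×10 = 2490 mm²; tension across gage: (92 − 1×35)×10 = 570 mm². R_n = min(0.6×400×2490, 0.6×250×3540) + 1.0×400×570 = min(597.6, 531) + 228 = 759 kN. φR_n = 0.75 × 759 = 569.3 kN.
Tension rupture (net): A_n = (269 − 2×35)×10 = 1990 mm² (U = 1.0, A_e = A_n). φR_n = 0.75 × 400 × 1990 = 597.0 kN.
Governing: min(1227.8, 846.0, 569.3, 597.0) = 569.3 kN → block shear.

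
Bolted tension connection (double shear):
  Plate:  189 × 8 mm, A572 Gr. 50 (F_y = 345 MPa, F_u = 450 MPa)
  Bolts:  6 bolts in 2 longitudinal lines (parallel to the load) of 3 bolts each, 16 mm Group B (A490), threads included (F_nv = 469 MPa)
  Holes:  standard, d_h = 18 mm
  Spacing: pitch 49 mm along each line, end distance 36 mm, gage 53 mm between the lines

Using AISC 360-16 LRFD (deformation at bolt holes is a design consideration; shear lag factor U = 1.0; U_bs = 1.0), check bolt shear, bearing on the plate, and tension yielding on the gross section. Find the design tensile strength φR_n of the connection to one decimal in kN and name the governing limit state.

Bolt shear: A_b = π(16)²/4 = 201.06 mm². φR_n = 0.75 × 469 × 201.06 × 6 × 2 = 848.7 kN.
Bearing (8 mm plate, F_u = 450 MPa): end bolts L_c = 36 − 18/2 = 27, R_n = min(1.2×27×8×450, 2.4×16×8×450) = 116.64 kN/bolt; interior L_c = 49 − 18 = 31, R_n = 133.92 kN/bolt. φR_n = 0.75 × (2×116.64 + 4×133.92) = 576.7 kN.
Tension yield (gross): A_g = 189×8 = 1512 mm². φR_n = 0.90 × 345 × 1512 = 469.5 kN.
Governing: min(848.7, 576.7, 469.5) = 469.5 kN → gross-section yield.

469.5 kN (gross-section yield governs)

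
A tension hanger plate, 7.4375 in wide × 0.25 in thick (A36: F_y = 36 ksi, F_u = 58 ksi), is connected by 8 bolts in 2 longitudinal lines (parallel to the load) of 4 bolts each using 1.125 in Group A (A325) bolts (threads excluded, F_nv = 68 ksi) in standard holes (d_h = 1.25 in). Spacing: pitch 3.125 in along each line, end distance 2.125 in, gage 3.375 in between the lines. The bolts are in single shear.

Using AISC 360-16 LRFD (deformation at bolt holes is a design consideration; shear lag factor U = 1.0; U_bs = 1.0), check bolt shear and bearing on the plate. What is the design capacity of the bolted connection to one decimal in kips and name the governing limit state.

186.0 kips (bearing governs)

Bolt shear: A_b = π(1.125)²/4 = 0.99402 in². φR_n = 0.75 × 68 × 0.99402 × 8 × 1 = 405.6 kips.
Bearing (0.25 in plate, F_u = 58 ksi): end bolts L_c = 2.125 − 1.25/2 = 1.5, R_n = min(1.2×1.5×0.25×58, 2.4×1.125×0.25×58) = 26.1 kips/bolt; interior L_c = 3.125 − 1.25 = 1.875, R_n = 32.625 kips/bolt. φR_n = 0.75 × (2×26.1 + 6×32.625) = 186.0 kips.
Governing: min(405.6, 186.0) = 186.0 kips → bearing.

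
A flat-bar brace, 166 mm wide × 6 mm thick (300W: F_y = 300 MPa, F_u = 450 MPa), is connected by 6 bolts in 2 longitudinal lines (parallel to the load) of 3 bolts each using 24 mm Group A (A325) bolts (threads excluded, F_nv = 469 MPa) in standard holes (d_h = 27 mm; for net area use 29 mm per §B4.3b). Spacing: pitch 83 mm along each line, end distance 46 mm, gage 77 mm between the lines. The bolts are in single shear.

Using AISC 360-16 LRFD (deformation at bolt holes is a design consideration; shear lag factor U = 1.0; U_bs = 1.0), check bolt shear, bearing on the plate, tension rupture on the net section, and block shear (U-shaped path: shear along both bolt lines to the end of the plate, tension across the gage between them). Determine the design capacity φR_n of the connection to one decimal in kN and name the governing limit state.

218.7 kN (net-section rupture governs)

Bolt shear: A_b = π(24)²/4 = 452.39 mm². φR_n = 0.75 × 469 × 452.39 × 6 × 1 = 954.8 kN.
Bearing (6 mm plate, F_u = 450 MPa): end bolts L_c = 46 − 27/2 = 32.5, R_n = min(1.2×32.5×6×450, 2.4×24×6×450) = 105.3 kN/bolt; interior L_c = 83 − 27 = 56, R_n = 155.52 kN/bolt. φR_n = 0.75 × (2×105.3 + 4×155.52) = 624.5 kN.
Tension rupture (net): A_n = (166 − 2×29)×6 = 648 mm² (U = 1.0, A_e = A_n). φR_n = 0.75 × 450 × 648 = 218.7 kN.
Block shear: shear path 2×[46+2×83] = 2×212 mm, A_gv = 2544, A_nv = 2×(212 − 2.5×29)×6 = 1674 mm²; tension across gage: (77 − 1×29)×6 = 288 mm². R_n = min(0.6×450×1674, 0.6×300×2544) + 1.0×450×288 = min(451.98, 457.92) + 129.6 = 581.58 kN. φR_n = 0.75 × 581.58 = 436.2 kN.
Governing: min(954.8, 624.5, 218.7, 436.2) = 218.7 kN → net-section rupture.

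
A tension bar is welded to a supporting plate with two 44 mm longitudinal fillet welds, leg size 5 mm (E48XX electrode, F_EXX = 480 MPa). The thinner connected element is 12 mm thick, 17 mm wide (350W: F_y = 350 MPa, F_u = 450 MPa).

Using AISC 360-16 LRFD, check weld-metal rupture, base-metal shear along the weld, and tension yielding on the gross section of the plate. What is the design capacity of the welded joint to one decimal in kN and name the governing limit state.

Weld metal: throat = 0.707×5 = 3.535 mm, L = 2×44 = 88 mm. φR_n = 0.75 × 0.6 × 480 × 3.535 × 88 = 67.2 kN.
Base metal shear (12 mm plate): yield φR_n = 1.0×0.6×350×12×88 = 221.8 kN; rupture φR_n = 0.75×0.6×450×12×88 = 213.8 kN; take 213.8 kN (rupture).
Tension yield (gross): A_g = 17×12 = 204 mm². φR_n = 0.90 × 350 × 204 = 64.3 kN.
Governing: min(67.2, 213.8, 64.3) = 64.3 kN → gross-section yield.

64.3 kN (gross-section yield governs)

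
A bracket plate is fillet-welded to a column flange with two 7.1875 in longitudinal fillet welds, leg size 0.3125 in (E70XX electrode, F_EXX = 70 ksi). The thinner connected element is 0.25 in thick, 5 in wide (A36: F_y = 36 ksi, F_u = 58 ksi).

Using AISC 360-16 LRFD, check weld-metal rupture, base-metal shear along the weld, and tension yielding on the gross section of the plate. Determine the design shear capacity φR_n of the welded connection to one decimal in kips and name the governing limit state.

40.5 kips (gross-section yield governs)

Weld metal: throat = 0.707×0.3125 = 0.22094 in, L = 2×7.1875 = 14.375 in. φR_n = 0.75 × 0.6 × 70 × 0.22094 × 14.375 = 100.0 kips.
Base metal shear (0.25 in plate): yield φR_n = 1.0×0.6×36×0.25×14.375 = 77.6 kips; rupture φR_n = 0.75×0.6×58×0.25×14.375 = 93.8 kips; take 77.6 kips (yield).
Tension yield (gross): A_g = 5×0.25 = 1.25 in². φR_n = 0.90 × 36 × 1.25 = 40.5 kips.
Governing: min(100.0, 77.6, 40.5) = 40.5 kips → gross-section yield.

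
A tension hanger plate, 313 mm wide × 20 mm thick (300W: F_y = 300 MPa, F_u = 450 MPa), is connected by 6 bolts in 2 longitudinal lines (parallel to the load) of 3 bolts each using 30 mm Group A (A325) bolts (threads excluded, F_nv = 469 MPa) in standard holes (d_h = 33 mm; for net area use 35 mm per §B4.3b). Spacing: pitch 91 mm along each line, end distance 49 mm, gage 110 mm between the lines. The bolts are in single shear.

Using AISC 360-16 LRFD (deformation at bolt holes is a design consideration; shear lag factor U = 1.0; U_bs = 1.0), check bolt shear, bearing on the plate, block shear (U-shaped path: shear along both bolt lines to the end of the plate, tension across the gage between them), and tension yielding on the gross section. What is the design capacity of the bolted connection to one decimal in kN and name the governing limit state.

1491.8 kN (bolt shear governs)

Bolt shear: A_b = π(30)²/4 = 706.86 mm². φR_n = 0.75 × 469 × 706.86 × 6 × 1 = 1491.8 kN.
Bearing (20 mm plate, F_u = 450 MPa): end bolts L_c = 49 − 33/2 = 32.5, R_n = min(1.2×32.5×20×450, 2.4×30×20×450) = 351 kN/bolt; interior L_c = 91 − 33 = 58, R_n = 626.4 kN/bolt. φR_n = 0.75 × (2×351 + 4×626.4) = 2405.7 kN.
Block shear: shear path 2×[49+2×91] = 2×231 mm, A_gv = 9240, A_nv = 2×(231 − 2.5×35)×20 = 5740 mm²; tension across gage: (110 − 1×35)×20 = 1500 mm². R_n = min(0.6×450×5740, 0.6×300×9240) + 1.0×450×1500 = min(1549.8, 1663.2) + 675 = 2224.8 kN. φR_n = 0.75 × 2224.8 = 1668.6 kN.
Tension yield (gross): A_g = 313×20 = 6260 mm². φR_n = 0.90 × 300 × 6260 = 1690.2 kN.
Governing: min(1491.8, 2405.7, 1668.6, 1690.2) = 1491.8 kN → bolt shear.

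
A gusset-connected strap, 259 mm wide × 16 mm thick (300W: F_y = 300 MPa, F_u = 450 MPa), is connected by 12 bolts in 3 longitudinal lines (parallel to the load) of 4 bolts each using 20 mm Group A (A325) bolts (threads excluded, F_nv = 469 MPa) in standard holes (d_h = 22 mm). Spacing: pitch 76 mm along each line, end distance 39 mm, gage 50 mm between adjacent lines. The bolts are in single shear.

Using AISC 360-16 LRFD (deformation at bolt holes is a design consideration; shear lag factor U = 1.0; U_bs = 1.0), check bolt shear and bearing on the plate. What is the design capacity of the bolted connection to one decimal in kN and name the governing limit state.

1326.1 kN (bolt shear governs)

Bolt shear: A_b = π(20)²/4 = 314.16 mm². φR_n = 0.75 × 469 × 314.16 × 12 × 1 = 1326.1 kN.
Bearing (16 mm plate, F_u = 450 MPa): end bolts L_c = 39 − 22/2 = 28, R_n = min(1.2×28×16×450, 2.4×20×16×450) = 241.92 kN/bolt; interior L_c = 76 − 22 = 54, R_n = 345.6 kN/bolt. φR_n = 0.75 × (3×241.92 + 9×345.6) = 2877.1 kN.
Governing: min(1326.1, 2877.1) = 1326.1 kN → bolt shear.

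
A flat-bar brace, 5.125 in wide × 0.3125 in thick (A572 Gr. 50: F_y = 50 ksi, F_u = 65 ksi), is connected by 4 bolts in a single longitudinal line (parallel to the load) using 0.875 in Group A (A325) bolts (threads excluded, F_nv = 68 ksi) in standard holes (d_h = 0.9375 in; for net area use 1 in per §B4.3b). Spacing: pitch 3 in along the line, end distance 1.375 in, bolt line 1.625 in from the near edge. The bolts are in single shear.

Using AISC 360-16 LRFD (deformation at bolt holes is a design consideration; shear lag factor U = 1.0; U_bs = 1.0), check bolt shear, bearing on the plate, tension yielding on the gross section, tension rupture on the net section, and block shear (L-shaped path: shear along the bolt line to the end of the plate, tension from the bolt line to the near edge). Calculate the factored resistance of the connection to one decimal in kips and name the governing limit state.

62.8 kips (net-section rupture governs)

Bolt shear: A_b = π(0.875)²/4 = 0.60132 in². φR_n = 0.75 × 68 × 0.60132 × 4 × 1 = 122.7 kips.
Bearing (0.3125 in plate, F_u = 65 ksi): end bolts L_c = 1.375 − 0.9375/2 = 0.90625, R_n = min(1.2×0.90625×0.3125×65, 2.4×0.875×0.3125×65) = 22.09 kips/bolt; interior L_c = 3 − 0.9375 = 2.0625, R_n = 42.656 kips/bolt. φR_n = 0.75 × (1×22.09 + 3×42.656) = 112.5 kips.
Tension yield (gross): A_g = 5.125×0.3125 = 1.6016 in². φR_n = 0.90 × 50 × 1.6016 = 72.1 kips.
Tension rupture (net): A_n = (5.125 − 1×1)×0.3125 = 1.2891 in² (U = 1.0, A_e = A_n). φR_n = 0.75 × 65 × 1.2891 = 62.8 kips.
Block shear: shear path 1×[1.375+3×3] = 1×10.375 in, A_gv = 3.2422, A_nv = 1×(10.375 − 3.5×1)×0.3125 = 2.1484 in²; tension to near edge: (1.625 − 0.5×1)×0.3125 = 0.35156 in². R_n = min(0.6×65×2.1484, 0.6×50×3.2422) + 1.0×65×0.35156 = min(83.788, 97.266) + 22.851 = 106.64 kips. φR_n = 0.75 × 106.64 = 80.0 kips.
Governing: min(122.7, 112.5, 72.1, 62.8, 80.0) = 62.8 kips → net-section rupture.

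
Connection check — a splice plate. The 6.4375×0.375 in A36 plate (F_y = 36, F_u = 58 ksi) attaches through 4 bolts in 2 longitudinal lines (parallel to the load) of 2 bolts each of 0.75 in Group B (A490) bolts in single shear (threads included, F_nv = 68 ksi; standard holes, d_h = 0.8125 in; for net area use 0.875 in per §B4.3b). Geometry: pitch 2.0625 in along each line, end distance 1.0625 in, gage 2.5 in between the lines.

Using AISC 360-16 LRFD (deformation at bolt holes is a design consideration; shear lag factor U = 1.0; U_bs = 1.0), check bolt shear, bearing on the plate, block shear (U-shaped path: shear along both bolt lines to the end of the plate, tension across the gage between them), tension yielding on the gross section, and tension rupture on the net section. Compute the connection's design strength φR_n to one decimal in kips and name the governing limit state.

Bolt shear: A_b = π(0.75)²/4 = 0.44179 in². φR_n = 0.75 × 68 × 0.44179 × 4 × 1 = 90.1 kips.
Bearing (0.375 in plate, F_u = 58 ksi): end bolts L_c = 1.0625 − 0.8125/2 = 0.65625, R_n = min(1.2×0.65625×0.375×58, 2.4×0.75×0.375×58) = 17.128 kips/bolt; interior L_c = 2.0625 − 0.8125 = 1.25, R_n = 32.625 kips/bolt. φR_n = 0.75 × (2×17.128 + 2×32.625) = 74.6 kips.
Block shear: shear path 2×[1.0625+1×2.0625] = 2×3.125 in, A_gv = 2.3438, A_nv = 2×(3.125 − 1.5×0.875)×0.375 = 1.3594 in²; tension across gage: (2.5 − 1×0.875)×0.375 = 0.60938 in². R_n = min(0.6×58×1.3594, 0.6×36×2.3438) + 1.0×58×0.60938 = min(47.307, 50.626) + 35.344 = 82.651 kips. φR_n = 0.75 × 82.651 = 62.0 kips.
Tension yield (gross): A_g = 6.4375×0.375 = 2.4141 in². φR_n = 0.90 × 36 × 2.4141 = 78.2 kips.
Tension rupture (net): A_n = (6.4375 − 2×0.875)×0.375 = 1.7578 in² (U = 1.0, A_e = A_n). φR_n = 0.75 × 58 × 1.7578 = 76.5 kips.
Governing: min(90.1, 74.6, 62.0, 78.2, 76.5) = 62.0 kips → block shear.

62.0 kips (block shear governs)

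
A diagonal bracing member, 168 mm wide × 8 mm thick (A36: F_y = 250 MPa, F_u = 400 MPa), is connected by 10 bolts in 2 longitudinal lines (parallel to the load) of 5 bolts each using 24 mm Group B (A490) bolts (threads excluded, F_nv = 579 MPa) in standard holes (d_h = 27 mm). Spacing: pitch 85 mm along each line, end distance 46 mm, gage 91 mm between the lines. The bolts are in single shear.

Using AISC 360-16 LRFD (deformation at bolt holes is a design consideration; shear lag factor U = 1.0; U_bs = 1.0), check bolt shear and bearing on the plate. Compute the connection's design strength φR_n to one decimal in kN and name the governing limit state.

1293.1 kN (bearing governs)

Bolt shear: A_b = π(24)²/4 = 452.39 mm². φR_n = 0.75 × 579 × 452.39 × 10 × 1 = 1964.5 kN.
Bearing (8 mm plate, F_u = 400 MPa): end bolts L_c = 46 − 27/2 = 32.5, R_n = min(1.2×32.5×8×400, 2.4×24×8×400) = 124.8 kN/bolt; interior L_c = 85 − 27 = 58, R_n = 184.32 kN/bolt. φR_n = 0.75 × (2×124.8 + 8×184.32) = 1293.1 kN.
Governing: min(1964.5, 1293.1) = 1293.1 kN → bearing.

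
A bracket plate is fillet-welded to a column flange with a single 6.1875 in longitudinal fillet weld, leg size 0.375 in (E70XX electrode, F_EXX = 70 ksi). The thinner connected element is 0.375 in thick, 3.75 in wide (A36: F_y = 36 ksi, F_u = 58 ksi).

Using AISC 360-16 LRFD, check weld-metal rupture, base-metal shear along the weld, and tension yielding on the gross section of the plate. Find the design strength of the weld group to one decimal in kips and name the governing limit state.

Weld metal: throat = 0.707×0.375 = 0.26513 in, L = 6.1875 in. φR_n = 0.75 × 0.6 × 70 × 0.26513 × 6.1875 = 51.7 kips.
Base metal shear (0.375 in plate): yield φR_n = 1.0×0.6×36×0.375×6.1875 = 50.1 kips; rupture φR_n = 0.75×0.6×58×0.375×6.1875 = 60.6 kips; take 50.1 kips (yield).
Tension yield (gross): A_g = 3.75×0.375 = 1.4063 in². φR_n = 0.90 × 36 × 1.4063 = 45.6 kips.
Governing: min(51.7, 50.1, 45.6) = 45.6 kips → gross-section yield.

45.6 kips (gross-section yield governs)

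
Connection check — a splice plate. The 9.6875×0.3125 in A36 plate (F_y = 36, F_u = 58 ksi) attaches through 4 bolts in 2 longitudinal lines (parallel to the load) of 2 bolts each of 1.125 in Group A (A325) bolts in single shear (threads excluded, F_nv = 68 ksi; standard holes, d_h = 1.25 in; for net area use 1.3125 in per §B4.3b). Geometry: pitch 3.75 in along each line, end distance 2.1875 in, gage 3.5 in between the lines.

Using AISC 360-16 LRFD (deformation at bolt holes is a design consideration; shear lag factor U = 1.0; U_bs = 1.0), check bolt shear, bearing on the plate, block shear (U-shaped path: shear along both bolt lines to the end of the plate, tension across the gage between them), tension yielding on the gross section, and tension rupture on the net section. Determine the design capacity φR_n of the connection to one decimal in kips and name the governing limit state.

89.9 kips (block shear governs)

Bolt shear: A_b = π(1.125)²/4 = 0.99402 in². φR_n = 0.75 × 68 × 0.99402 × 4 × 1 = 202.8 kips.
Bearing (0.3125 in plate, F_u = 58 ksi): end bolts L_c = 2.1875 − 1.25/2 = 1.5625, R_n = min(1.2×1.5625×0.3125×58, 2.4×1.125×0.3125×58) = 33.984 kips/bolt; interior L_c = 3.75 − 1.25 = 2.5, R_n = 48.938 kips/bolt. φR_n = 0.75 × (2×33.984 + 2×48.938) = 124.4 kips.
Block shear: shear path 2×[2.1875+1×3.75] = 2×5.9375 in, A_gv = 3.7109, A_nv = 2×(5.9375 − 1.5×1.3125)×0.3125 = 2.4805 in²; tension across gage: (3.5 − 1×1.3125)×0.3125 = 0.68359 in². R_n = min(0.6×58×2.4805, 0.6×36×3.7109) + 1.0×58×0.68359 = min(86.321, 80.155) + 39.648 = 119.8 kips. φR_n = 0.75 × 119.8 = 89.9 kips.
Tension yield (gross): A_g = 9.6875×0.3125 = 3.0273 in². φR_n = 0.90 × 36 × 3.0273 = 98.1 kips.
Tension rupture (net): A_n = (9.6875 − 2×1.3125)×0.3125 = 2.207 in² (U = 1.0, A_e = A_n). φR_n = 0.75 × 58 × 2.207 = 96.0 kips.
Governing: min(202.8, 124.4, 89.9, 98.1, 96.0) = 89.9 kips → block shear.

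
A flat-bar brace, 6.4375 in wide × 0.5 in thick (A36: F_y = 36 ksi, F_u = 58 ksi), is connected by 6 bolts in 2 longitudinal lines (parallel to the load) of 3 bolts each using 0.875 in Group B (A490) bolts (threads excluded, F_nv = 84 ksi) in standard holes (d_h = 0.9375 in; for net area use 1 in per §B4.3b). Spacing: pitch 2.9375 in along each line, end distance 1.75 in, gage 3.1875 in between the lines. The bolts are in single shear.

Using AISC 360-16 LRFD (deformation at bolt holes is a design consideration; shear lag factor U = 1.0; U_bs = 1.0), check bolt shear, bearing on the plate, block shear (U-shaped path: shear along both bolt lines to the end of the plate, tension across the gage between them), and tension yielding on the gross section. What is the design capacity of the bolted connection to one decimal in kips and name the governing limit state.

104.3 kips (gross-section yield governs)

Bolt shear: A_b = π(0.875)²/4 = 0.60132 in². φR_n = 0.75 × 84 × 0.60132 × 6 × 1 = 227.3 kips.
Bearing (0.5 in plate, F_u = 58 ksi): end bolts L_c = 1.75 − 0.9375/2 = 1.28125, R_n = min(1.2×1.28125×0.5×58, 2.4×0.875×0.5×58) = 44.588 kips/bolt; interior L_c = 2.9375 − 0.9375 = 2, R_n = 60.9 kips/bolt. φR_n = 0.75 × (2×44.588 + 4×60.9) = 249.6 kips.
Block shear: shear path 2×[1.75+2×2.9375] = 2×7.625 in, A_gv = 7.625, A_nv = 2×(7.625 − 2.5×1)×0.5 = 5.125 in²; tension across gage: (3.1875 − 1×1)×0.5 = 1.0938 in². R_n = min(0.6×58×5.125, 0.6×36×7.625) + 1.0×58×1.0938 = min(178.35, 164.7) + 63.44 = 228.14 kips. φR_n = 0.75 × 228.14 = 171.1 kips.
Tension yield (gross): A_g = 6.4375×0.5 = 3.2188 in². φR_n = 0.90 × 36 × 3.2188 = 104.3 kips.
Governing: min(227.3, 249.6, 171.1, 104.3) = 104.3 kips → gross-section yield.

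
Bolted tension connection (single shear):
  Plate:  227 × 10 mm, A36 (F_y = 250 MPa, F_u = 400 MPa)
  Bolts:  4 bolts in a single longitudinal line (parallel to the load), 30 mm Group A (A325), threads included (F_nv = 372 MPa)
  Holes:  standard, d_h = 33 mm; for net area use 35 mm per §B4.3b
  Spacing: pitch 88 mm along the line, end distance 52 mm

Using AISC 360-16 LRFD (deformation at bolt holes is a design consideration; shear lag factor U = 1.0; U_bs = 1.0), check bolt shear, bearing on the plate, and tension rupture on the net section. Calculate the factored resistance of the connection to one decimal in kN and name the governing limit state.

576.0 kN (net-section rupture governs)

Bolt shear: A_b = π(30)²/4 = 706.86 mm². φR_n = 0.75 × 372 × 706.86 × 4 × 1 = 788.9 kN.
Bearing (10 mm plate, F_u = 400 MPa): end bolts L_c = 52 − 33/2 = 35.5, R_n = min(1.2×35.5×10×400, 2.4×30×10×400) = 170.4 kN/bolt; interior L_c = 88 − 33 = 55, R_n = 264 kN/bolt. φR_n = 0.75 × (1×170.4 + 3×264) = 721.8 kN.
Tension rupture (net): A_n = (227 − 1×35)×10 = 1920 mm² (U = 1.0, A_e = A_n). φR_n = 0.75 × 400 × 1920 = 576.0 kN.
Governing: min(788.9, 721.8, 576.0) = 576.0 kN → net-section rupture.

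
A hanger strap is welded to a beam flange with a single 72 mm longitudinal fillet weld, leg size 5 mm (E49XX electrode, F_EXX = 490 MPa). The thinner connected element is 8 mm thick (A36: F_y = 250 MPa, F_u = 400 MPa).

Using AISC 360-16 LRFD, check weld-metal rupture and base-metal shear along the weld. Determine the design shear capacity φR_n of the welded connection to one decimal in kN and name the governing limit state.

56.1 kN (weld metal governs)

Weld metal: throat = 0.707×5 = 3.535 mm, L = 72 mm. φR_n = 0.75 × 0.6 × 490 × 3.535 × 72 = 56.1 kN.
Base metal shear (8 mm plate): yield φR_n = 1.0×0.6×250×8×72 = 86.4 kN; rupture φR_n = 0.75×0.6×400×8×72 = 103.7 kN; take 86.4 kN (yield).
Governing: min(56.1, 86.4) = 56.1 kN → weld metal.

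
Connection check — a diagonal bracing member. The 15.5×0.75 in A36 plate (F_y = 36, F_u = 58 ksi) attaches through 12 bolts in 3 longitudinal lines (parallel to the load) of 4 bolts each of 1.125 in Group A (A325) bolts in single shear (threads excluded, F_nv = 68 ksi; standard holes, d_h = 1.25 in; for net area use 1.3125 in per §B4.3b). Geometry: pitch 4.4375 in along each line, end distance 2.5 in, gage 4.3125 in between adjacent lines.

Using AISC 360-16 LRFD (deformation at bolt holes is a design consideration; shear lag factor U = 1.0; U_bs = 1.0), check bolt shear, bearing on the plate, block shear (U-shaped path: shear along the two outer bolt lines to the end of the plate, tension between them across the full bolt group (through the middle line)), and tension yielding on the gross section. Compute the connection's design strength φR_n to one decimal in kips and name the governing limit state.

Bolt shear: A_b = π(1.125)²/4 = 0.99402 in². φR_n = 0.75 × 68 × 0.99402 × 12 × 1 = 608.3 kips.
Bearing (0.75 in plate, F_u = 58 ksi): end bolts L_c = 2.5 − 1.25/2 = 1.875, R_n = min(1.2×1.875×0.75×58, 2.4×1.125×0.75×58) = 97.875 kips/bolt; interior L_c = 4.4375 − 1.25 = 3.1875, R_n = 117.45 kips/bolt. φR_n = 0.75 × (3×97.875 + 9×117.45) = 1013.0 kips.
Block shear: shear path 2×[2.5+3×4.4375] = 2×15.8125 in, A_gv = 23.719, A_nv = 2×(15.8125 − 3.5×1.3125)×0.75 = 16.828 in²; tension across gage: (8.625 − 2×1.3125)×0.75 = 4.5 in². R_n = min(0.6×58×16.828, 0.6×36×23.719) + 1.0×58×4.5 = min(585.61, 512.33) + 261 = 773.33 kips. φR_n = 0.75 × 773.33 = 580.0 kips.
Tension yield (gross): A_g = 15.5×0.75 = 11.625 in². φR_n = 0.90 × 36 × 11.625 = 376.7 kips.
Governing: min(608.3, 1013.0, 580.0, 376.7) = 376.7 kips → gross-section yield.

376.7 kips (gross-section yield governs)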